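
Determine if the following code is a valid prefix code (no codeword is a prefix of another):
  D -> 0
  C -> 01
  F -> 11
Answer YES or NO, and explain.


Checking each pair (does one codeword prefix another?):
  D='0' vs C='01': prefix -- VIOLATION

NO -- this is NOT a valid prefix code. D (0) is a prefix of C (01).


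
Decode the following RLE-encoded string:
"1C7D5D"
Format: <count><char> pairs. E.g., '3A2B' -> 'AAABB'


Expanding each <count><char> pair:
  1C -> 'C'
  7D -> 'DDDDDDD'
  5D -> 'DDDDD'

Decoded = CDDDDDDDDDDDD


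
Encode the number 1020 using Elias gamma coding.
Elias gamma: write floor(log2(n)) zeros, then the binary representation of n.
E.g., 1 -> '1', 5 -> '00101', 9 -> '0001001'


num_bits = floor(log2(1020)) + 1 = 10
leading_zeros = num_bits - 1 = 9
binary(1020) = 1111111100

Elias gamma(1020) = '000000000' + '1111111100' = 0000000001111111100 (19 bits)


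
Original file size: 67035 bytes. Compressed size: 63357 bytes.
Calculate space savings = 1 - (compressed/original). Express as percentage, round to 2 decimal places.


ratio = compressed/original = 63357/67035 = 0.945133
savings = 1 - ratio = 1 - 0.945133 = 0.054867
as a percentage: 0.054867 * 100 = 5.49%

Space savings = 1 - 63357/67035 = 5.49%


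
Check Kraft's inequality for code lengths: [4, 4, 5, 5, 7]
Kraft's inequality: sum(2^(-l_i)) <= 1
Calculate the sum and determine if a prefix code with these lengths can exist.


Sum = 2^(-4) + 2^(-4) + 2^(-5) + 2^(-5) + 2^(-7)
    = 0.0625 + 0.0625 + 0.03125 + 0.03125 + 0.0078125
    = 25/128 = 0.1953125
Since 0.1953125 <= 1, Kraft's inequality IS satisfied.
A prefix code with these lengths CAN exist.

Kraft sum = 0.1953125. Satisfied.


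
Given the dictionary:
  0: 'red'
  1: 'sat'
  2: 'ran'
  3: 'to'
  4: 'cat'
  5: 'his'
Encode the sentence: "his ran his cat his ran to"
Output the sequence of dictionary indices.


Look up each word in the dictionary:
  'his' -> 5
  'ran' -> 2
  'his' -> 5
  'cat' -> 4
  'his' -> 5
  'ran' -> 2
  'to' -> 3

Encoded: [5, 2, 5, 4, 5, 2, 3]


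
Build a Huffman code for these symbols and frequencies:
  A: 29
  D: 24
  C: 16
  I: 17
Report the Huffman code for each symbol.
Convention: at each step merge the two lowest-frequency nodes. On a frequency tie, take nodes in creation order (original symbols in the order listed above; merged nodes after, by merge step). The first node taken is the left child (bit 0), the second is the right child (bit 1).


Huffman tree construction:
Step 1: Merge C(16) + I(17) = 33
Step 2: Merge D(24) + A(29) = 53
Step 3: Merge (C+I)(33) + (D+A)(53) = 86
Read each symbol's code off the tree from the root (left child = 0, right child = 1).

Codes:
  A: 11 (length 2)
  D: 10 (length 2)
  C: 00 (length 2)
  I: 01 (length 2)
Average code length: 172/86 = 2.0000 bits/symbol


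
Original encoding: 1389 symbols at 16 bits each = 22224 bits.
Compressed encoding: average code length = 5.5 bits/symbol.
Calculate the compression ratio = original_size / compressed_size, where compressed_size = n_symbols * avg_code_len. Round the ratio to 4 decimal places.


original_size = n_symbols * orig_bits = 1389 * 16 = 22224 bits
compressed_size = n_symbols * avg_code_len = 1389 * 5.5 = 7639.5 bits
ratio = original_size / compressed_size = 22224 / 7639.5 = 2.9091

Compression ratio = 2.9091


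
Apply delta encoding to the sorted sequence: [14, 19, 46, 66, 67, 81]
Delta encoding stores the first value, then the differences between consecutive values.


First value: 14
Deltas:
  19 - 14 = 5
  46 - 19 = 27
  66 - 46 = 20
  67 - 66 = 1
  81 - 67 = 14


Delta encoded: [14, 5, 27, 20, 1, 14]


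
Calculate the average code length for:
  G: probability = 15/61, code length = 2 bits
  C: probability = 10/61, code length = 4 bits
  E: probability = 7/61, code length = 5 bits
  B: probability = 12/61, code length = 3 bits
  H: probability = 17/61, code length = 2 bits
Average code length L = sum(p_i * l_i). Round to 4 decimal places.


Weighted contributions p_i * l_i:
  G: (15/61) * 2 = 30/61
  C: (10/61) * 4 = 40/61
  E: (7/61) * 5 = 35/61
  B: (12/61) * 3 = 36/61
  H: (17/61) * 2 = 34/61
Sum = (30 + 40 + 35 + 36 + 34)/61 = 175/61

L = 175/61 = 2.8689 bits/symbol


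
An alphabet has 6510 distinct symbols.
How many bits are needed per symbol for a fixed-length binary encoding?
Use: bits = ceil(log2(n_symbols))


log2(6510) = 12.6684
Bracket: 2^12 = 4096 < 6510 <= 2^13 = 8192
So ceil(log2(6510)) = 13

bits = ceil(log2(6510)) = ceil(12.6684) = 13 bits


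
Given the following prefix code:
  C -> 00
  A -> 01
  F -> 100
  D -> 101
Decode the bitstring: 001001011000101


Decoding step by step:
Bits 00 -> C
Bits 100 -> F
Bits 101 -> D
Bits 100 -> F
Bits 01 -> A
Bits 01 -> A


Decoded message: CFDFAA


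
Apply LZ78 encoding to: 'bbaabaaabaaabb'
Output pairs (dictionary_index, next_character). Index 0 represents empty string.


LZ78 encoding steps:
Dictionary: {0: ''}
Step 1: w='' (idx 0), next='b' -> output (0, 'b'), add 'b' as idx 1
Step 2: w='b' (idx 1), next='a' -> output (1, 'a'), add 'ba' as idx 2
Step 3: w='' (idx 0), next='a' -> output (0, 'a'), add 'a' as idx 3
Step 4: w='ba' (idx 2), next='a' -> output (2, 'a'), add 'baa' as idx 4
Step 5: w='a' (idx 3), next='b' -> output (3, 'b'), add 'ab' as idx 5
Step 6: w='a' (idx 3), next='a' -> output (3, 'a'), add 'aa' as idx 6
Step 7: w='ab' (idx 5), next='b' -> output (5, 'b'), add 'abb' as idx 7


Encoded: [(0, 'b'), (1, 'a'), (0, 'a'), (2, 'a'), (3, 'b'), (3, 'a'), (5, 'b')]


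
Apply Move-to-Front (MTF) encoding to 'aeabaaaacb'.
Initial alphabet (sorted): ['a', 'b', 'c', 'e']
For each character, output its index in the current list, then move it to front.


MTF encoding:
'a': index 0 in ['a', 'b', 'c', 'e'] -> ['a', 'b', 'c', 'e']
'e': index 3 in ['a', 'b', 'c', 'e'] -> ['e', 'a', 'b', 'c']
'a': index 1 in ['e', 'a', 'b', 'c'] -> ['a', 'e', 'b', 'c']
'b': index 2 in ['a', 'e', 'b', 'c'] -> ['b', 'a', 'e', 'c']
'a': index 1 in ['b', 'a', 'e', 'c'] -> ['a', 'b', 'e', 'c']
'a': index 0 in ['a', 'b', 'e', 'c'] -> ['a', 'b', 'e', 'c']
'a': index 0 in ['a', 'b', 'e', 'c'] -> ['a', 'b', 'e', 'c']
'a': index 0 in ['a', 'b', 'e', 'c'] -> ['a', 'b', 'e', 'c']
'c': index 3 in ['a', 'b', 'e', 'c'] -> ['c', 'a', 'b', 'e']
'b': index 2 in ['c', 'a', 'b', 'e'] -> ['b', 'c', 'a', 'e']


Output: [0, 3, 1, 2, 1, 0, 0, 0, 3, 2]


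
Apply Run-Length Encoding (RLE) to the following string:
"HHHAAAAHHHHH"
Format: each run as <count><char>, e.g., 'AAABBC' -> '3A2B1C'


Scanning runs left to right:
  i=0: run of 'H' x 3 -> '3H'
  i=3: run of 'A' x 4 -> '4A'
  i=7: run of 'H' x 5 -> '5H'

RLE = 3H4A5H


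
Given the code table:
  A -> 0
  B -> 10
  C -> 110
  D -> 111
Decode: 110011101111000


Decoding:
110 -> C
0 -> A
111 -> D
0 -> A
111 -> D
10 -> B
0 -> A
0 -> A


Result: CADADBAA


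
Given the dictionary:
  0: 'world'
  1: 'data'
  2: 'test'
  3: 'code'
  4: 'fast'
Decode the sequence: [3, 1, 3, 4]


Look up each index in the dictionary:
  3 -> 'code'
  1 -> 'data'
  3 -> 'code'
  4 -> 'fast'

Decoded: "code data code fast"


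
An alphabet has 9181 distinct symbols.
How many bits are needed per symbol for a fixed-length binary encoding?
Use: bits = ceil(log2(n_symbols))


log2(9181) = 13.1644
Bracket: 2^13 = 8192 < 9181 <= 2^14 = 16384
So ceil(log2(9181)) = 14

bits = ceil(log2(9181)) = ceil(13.1644) = 14 bits


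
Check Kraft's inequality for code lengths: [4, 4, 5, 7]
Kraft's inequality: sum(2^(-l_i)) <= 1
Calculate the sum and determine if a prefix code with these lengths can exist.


Sum = 2^(-4) + 2^(-4) + 2^(-5) + 2^(-7)
    = 0.0625 + 0.0625 + 0.03125 + 0.0078125
    = 21/128 = 0.1640625
Since 0.1640625 <= 1, Kraft's inequality IS satisfied.
A prefix code with these lengths CAN exist.

Kraft sum = 0.1640625. Satisfied.


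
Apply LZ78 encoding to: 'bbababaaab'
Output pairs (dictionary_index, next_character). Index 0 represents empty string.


LZ78 encoding steps:
Dictionary: {0: ''}
Step 1: w='' (idx 0), next='b' -> output (0, 'b'), add 'b' as idx 1
Step 2: w='b' (idx 1), next='a' -> output (1, 'a'), add 'ba' as idx 2
Step 3: w='ba' (idx 2), next='b' -> output (2, 'b'), add 'bab' as idx 3
Step 4: w='' (idx 0), next='a' -> output (0, 'a'), add 'a' as idx 4
Step 5: w='a' (idx 4), next='a' -> output (4, 'a'), add 'aa' as idx 5
Step 6: w='b' (idx 1), end of input -> output (1, '')


Encoded: [(0, 'b'), (1, 'a'), (2, 'b'), (0, 'a'), (4, 'a'), (1, '')]


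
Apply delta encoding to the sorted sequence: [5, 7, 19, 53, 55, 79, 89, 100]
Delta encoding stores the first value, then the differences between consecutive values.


First value: 5
Deltas:
  7 - 5 = 2
  19 - 7 = 12
  53 - 19 = 34
  55 - 53 = 2
  79 - 55 = 24
  89 - 79 = 10
  100 - 89 = 11


Delta encoded: [5, 2, 12, 34, 2, 24, 10, 11]


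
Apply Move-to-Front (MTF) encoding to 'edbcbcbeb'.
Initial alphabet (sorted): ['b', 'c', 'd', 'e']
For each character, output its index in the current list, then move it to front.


MTF encoding:
'e': index 3 in ['b', 'c', 'd', 'e'] -> ['e', 'b', 'c', 'd']
'd': index 3 in ['e', 'b', 'c', 'd'] -> ['d', 'e', 'b', 'c']
'b': index 2 in ['d', 'e', 'b', 'c'] -> ['b', 'd', 'e', 'c']
'c': index 3 in ['b', 'd', 'e', 'c'] -> ['c', 'b', 'd', 'e']
'b': index 1 in ['c', 'b', 'd', 'e'] -> ['b', 'c', 'd', 'e']
'c': index 1 in ['b', 'c', 'd', 'e'] -> ['c', 'b', 'd', 'e']
'b': index 1 in ['c', 'b', 'd', 'e'] -> ['b', 'c', 'd', 'e']
'e': index 3 in ['b', 'c', 'd', 'e'] -> ['e', 'b', 'c', 'd']
'b': index 1 in ['e', 'b', 'c', 'd'] -> ['b', 'e', 'c', 'd']


Output: [3, 3, 2, 3, 1, 1, 1, 3, 1]


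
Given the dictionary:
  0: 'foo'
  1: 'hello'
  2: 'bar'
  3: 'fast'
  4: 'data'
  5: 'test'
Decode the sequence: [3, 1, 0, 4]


Look up each index in the dictionary:
  3 -> 'fast'
  1 -> 'hello'
  0 -> 'foo'
  4 -> 'data'

Decoded: "fast hello foo data"


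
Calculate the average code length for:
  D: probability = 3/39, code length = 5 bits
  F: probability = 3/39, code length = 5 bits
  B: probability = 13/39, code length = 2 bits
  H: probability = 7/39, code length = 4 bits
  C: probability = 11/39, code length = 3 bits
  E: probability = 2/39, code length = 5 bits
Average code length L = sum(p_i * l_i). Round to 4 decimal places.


Weighted contributions p_i * l_i:
  D: (3/39) * 5 = 15/39
  F: (3/39) * 5 = 15/39
  B: (13/39) * 2 = 26/39
  H: (7/39) * 4 = 28/39
  C: (11/39) * 3 = 33/39
  E: (2/39) * 5 = 10/39
Sum = (15 + 15 + 26 + 28 + 33 + 10)/39 = 127/39

L = 127/39 = 3.2564 bits/symbol


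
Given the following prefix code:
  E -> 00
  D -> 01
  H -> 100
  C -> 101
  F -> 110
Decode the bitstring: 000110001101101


Decoding step by step:
Bits 00 -> E
Bits 01 -> D
Bits 100 -> H
Bits 01 -> D
Bits 101 -> C
Bits 101 -> C


Decoded message: EDHDCC


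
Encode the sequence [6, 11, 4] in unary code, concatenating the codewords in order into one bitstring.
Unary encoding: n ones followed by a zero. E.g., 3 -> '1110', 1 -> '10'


Encode each number as n ones followed by a terminating 0:
  6 -> 1111110 (7 bits)
  11 -> 111111111110 (12 bits)
  4 -> 11110 (5 bits)
Total length = 7 + 12 + 5 = 24 bits.

Unary([6, 11, 4]) = 111111011111111111011110 (24 bits)


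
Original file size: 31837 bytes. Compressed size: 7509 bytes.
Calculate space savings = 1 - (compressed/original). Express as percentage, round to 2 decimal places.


ratio = compressed/original = 7509/31837 = 0.235858
savings = 1 - ratio = 1 - 0.235858 = 0.764142
as a percentage: 0.764142 * 100 = 76.41%

Space savings = 1 - 7509/31837 = 76.41%


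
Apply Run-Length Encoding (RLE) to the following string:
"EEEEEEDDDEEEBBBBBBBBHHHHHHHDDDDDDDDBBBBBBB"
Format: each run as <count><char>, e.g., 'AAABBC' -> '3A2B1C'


Scanning runs left to right:
  i=0: run of 'E' x 6 -> '6E'
  i=6: run of 'D' x 3 -> '3D'
  i=9: run of 'E' x 3 -> '3E'
  i=12: run of 'B' x 8 -> '8B'
  i=20: run of 'H' x 7 -> '7H'
  i=27: run of 'D' x 8 -> '8D'
  i=35: run of 'B' x 7 -> '7B'

RLE = 6E3D3E8B7H8D7B


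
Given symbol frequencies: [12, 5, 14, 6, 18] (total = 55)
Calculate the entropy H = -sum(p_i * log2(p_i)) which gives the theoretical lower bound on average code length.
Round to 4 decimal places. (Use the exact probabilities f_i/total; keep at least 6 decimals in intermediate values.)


Per-symbol terms -p_i * log2(p_i) with p_i = f_i/55:
  p = 12/55 = 0.218182: log2(p) = -2.196397, -p*log2(p) = 0.479214
  p = 5/55 = 0.090909: log2(p) = -3.459432, -p*log2(p) = 0.314494
  p = 14/55 = 0.254545: log2(p) = -1.974005, -p*log2(p) = 0.502474
  p = 6/55 = 0.109091: log2(p) = -3.196397, -p*log2(p) = 0.348698
  p = 18/55 = 0.327273: log2(p) = -1.611435, -p*log2(p) = 0.527379
H = 0.479214 + 0.314494 + 0.502474 + 0.348698 + 0.527379 = 2.172259

H = 2.1723 bits/symbol


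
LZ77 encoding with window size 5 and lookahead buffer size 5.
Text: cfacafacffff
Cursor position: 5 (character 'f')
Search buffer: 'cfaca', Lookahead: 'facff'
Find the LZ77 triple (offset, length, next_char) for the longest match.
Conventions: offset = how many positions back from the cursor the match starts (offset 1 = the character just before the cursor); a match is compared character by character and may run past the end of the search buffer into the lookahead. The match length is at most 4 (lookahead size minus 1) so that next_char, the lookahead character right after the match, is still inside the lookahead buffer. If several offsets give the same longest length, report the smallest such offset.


Try each offset into the search buffer:
  offset=1 (pos 4, char 'a'): match length 0
  offset=2 (pos 3, char 'c'): match length 0
  offset=3 (pos 2, char 'a'): match length 0
  offset=4 (pos 1, char 'f'): match length 3
  offset=5 (pos 0, char 'c'): match length 0
Longest match has length 3 at offset 4.
next_char = character at position 5 + 3 = 8 -> 'f'

Best match: offset=4, length=3 (matching 'fac' starting at position 1)
LZ77 triple: (4, 3, 'f')


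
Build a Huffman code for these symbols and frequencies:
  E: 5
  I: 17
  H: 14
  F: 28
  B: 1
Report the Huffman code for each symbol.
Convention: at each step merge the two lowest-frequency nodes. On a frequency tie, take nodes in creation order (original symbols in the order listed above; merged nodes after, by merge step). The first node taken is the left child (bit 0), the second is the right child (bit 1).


Huffman tree construction:
Step 1: Merge B(1) + E(5) = 6
Step 2: Merge (B+E)(6) + H(14) = 20
Step 3: Merge I(17) + ((B+E)+H)(20) = 37
Step 4: Merge F(28) + (I+((B+E)+H))(37) = 65
Read each symbol's code off the tree from the root (left child = 0, right child = 1).

Codes:
  E: 1101 (length 4)
  I: 10 (length 2)
  H: 111 (length 3)
  F: 0 (length 1)
  B: 1100 (length 4)
Average code length: 128/65 = 1.9692 bits/symbol


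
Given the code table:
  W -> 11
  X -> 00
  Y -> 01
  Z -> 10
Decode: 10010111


Decoding:
10 -> Z
01 -> Y
01 -> Y
11 -> W


Result: ZYYW


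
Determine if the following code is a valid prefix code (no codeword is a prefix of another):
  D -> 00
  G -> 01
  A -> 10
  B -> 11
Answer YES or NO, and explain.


Checking each pair (does one codeword prefix another?):
  D='00' vs G='01': no prefix
  D='00' vs A='10': no prefix
  D='00' vs B='11': no prefix
  G='01' vs D='00': no prefix
  G='01' vs A='10': no prefix
  G='01' vs B='11': no prefix
  A='10' vs D='00': no prefix
  A='10' vs G='01': no prefix
  A='10' vs B='11': no prefix
  B='11' vs D='00': no prefix
  B='11' vs G='01': no prefix
  B='11' vs A='10': no prefix
No violation found over all pairs.

YES -- this is a valid prefix code. No codeword is a prefix of any other codeword.


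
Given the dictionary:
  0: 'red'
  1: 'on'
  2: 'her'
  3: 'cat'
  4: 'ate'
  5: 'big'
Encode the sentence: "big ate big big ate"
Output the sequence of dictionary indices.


Look up each word in the dictionary:
  'big' -> 5
  'ate' -> 4
  'big' -> 5
  'big' -> 5
  'ate' -> 4

Encoded: [5, 4, 5, 5, 4]


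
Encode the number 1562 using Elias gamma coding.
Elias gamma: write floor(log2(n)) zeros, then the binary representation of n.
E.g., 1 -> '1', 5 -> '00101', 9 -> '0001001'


num_bits = floor(log2(1562)) + 1 = 11
leading_zeros = num_bits - 1 = 10
binary(1562) = 11000011010

Elias gamma(1562) = '0000000000' + '11000011010' = 000000000011000011010 (21 bits)


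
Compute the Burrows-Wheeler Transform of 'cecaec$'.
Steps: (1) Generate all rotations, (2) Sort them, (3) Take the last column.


Rotations (sorted):
  0: $cecaec -> last char: c
  1: aec$cec -> last char: c
  2: c$cecae -> last char: e
  3: caec$ce -> last char: e
  4: cecaec$ -> last char: $
  5: ec$ceca -> last char: a
  6: ecaec$c -> last char: c


BWT = ccee$ac


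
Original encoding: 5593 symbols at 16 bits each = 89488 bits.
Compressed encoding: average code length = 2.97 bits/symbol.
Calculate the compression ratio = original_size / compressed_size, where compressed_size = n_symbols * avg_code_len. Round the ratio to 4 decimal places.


original_size = n_symbols * orig_bits = 5593 * 16 = 89488 bits
compressed_size = n_symbols * avg_code_len = 5593 * 2.97 = 16611.21 bits
ratio = original_size / compressed_size = 89488 / 16611.21 = 5.3872

Compression ratio = 5.3872


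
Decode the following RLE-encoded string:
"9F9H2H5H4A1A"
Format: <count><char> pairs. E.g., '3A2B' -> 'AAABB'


Expanding each <count><char> pair:
  9F -> 'FFFFFFFFF'
  9H -> 'HHHHHHHHH'
  2H -> 'HH'
  5H -> 'HHHHH'
  4A -> 'AAAA'
  1A -> 'A'

Decoded = FFFFFFFFFHHHHHHHHHHHHHHHHAAAAA


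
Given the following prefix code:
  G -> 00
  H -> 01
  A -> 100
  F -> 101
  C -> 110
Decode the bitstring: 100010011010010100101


Decoding step by step:
Bits 100 -> A
Bits 01 -> H
Bits 00 -> G
Bits 110 -> C
Bits 100 -> A
Bits 101 -> F
Bits 00 -> G
Bits 101 -> F


Decoded message: AHGCAFGF


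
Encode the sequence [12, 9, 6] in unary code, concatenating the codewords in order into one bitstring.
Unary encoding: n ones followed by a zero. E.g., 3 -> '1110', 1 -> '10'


Encode each number as n ones followed by a terminating 0:
  12 -> 1111111111110 (13 bits)
  9 -> 1111111110 (10 bits)
  6 -> 1111110 (7 bits)
Total length = 13 + 10 + 7 = 30 bits.

Unary([12, 9, 6]) = 111111111111011111111101111110 (30 bits)


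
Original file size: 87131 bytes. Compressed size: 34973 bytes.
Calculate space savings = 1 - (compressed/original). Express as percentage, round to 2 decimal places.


ratio = compressed/original = 34973/87131 = 0.401384
savings = 1 - ratio = 1 - 0.401384 = 0.598616
as a percentage: 0.598616 * 100 = 59.86%

Space savings = 1 - 34973/87131 = 59.86%


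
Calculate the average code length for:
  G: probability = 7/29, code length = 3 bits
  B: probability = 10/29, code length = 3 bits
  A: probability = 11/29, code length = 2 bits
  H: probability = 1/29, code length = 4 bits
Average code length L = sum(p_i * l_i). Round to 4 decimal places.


Weighted contributions p_i * l_i:
  G: (7/29) * 3 = 21/29
  B: (10/29) * 3 = 30/29
  A: (11/29) * 2 = 22/29
  H: (1/29) * 4 = 4/29
Sum = (21 + 30 + 22 + 4)/29 = 77/29

L = 77/29 = 2.6552 bits/symbol


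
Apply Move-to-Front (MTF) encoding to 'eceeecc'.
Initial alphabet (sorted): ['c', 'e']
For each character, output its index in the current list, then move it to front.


MTF encoding:
'e': index 1 in ['c', 'e'] -> ['e', 'c']
'c': index 1 in ['e', 'c'] -> ['c', 'e']
'e': index 1 in ['c', 'e'] -> ['e', 'c']
'e': index 0 in ['e', 'c'] -> ['e', 'c']
'e': index 0 in ['e', 'c'] -> ['e', 'c']
'c': index 1 in ['e', 'c'] -> ['c', 'e']
'c': index 0 in ['c', 'e'] -> ['c', 'e']


Output: [1, 1, 1, 0, 0, 1, 0]


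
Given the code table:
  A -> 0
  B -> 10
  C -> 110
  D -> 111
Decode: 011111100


Decoding:
0 -> A
111 -> D
111 -> D
0 -> A
0 -> A


Result: ADDAA


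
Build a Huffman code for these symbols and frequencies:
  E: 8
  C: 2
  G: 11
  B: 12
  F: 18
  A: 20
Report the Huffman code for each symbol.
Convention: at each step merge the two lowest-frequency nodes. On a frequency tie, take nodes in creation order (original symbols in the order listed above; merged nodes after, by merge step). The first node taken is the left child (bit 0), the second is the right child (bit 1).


Huffman tree construction:
Step 1: Merge C(2) + E(8) = 10
Step 2: Merge (C+E)(10) + G(11) = 21
Step 3: Merge B(12) + F(18) = 30
Step 4: Merge A(20) + ((C+E)+G)(21) = 41
Step 5: Merge (B+F)(30) + (A+((C+E)+G))(41) = 71
Read each symbol's code off the tree from the root (left child = 0, right child = 1).

Codes:
  E: 1101 (length 4)
  C: 1100 (length 4)
  G: 111 (length 3)
  B: 00 (length 2)
  F: 01 (length 2)
  A: 10 (length 2)
Average code length: 173/71 = 2.4366 bits/symbol


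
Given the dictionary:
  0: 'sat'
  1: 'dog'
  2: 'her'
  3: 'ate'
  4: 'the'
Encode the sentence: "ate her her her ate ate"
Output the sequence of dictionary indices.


Look up each word in the dictionary:
  'ate' -> 3
  'her' -> 2
  'her' -> 2
  'her' -> 2
  'ate' -> 3
  'ate' -> 3

Encoded: [3, 2, 2, 2, 3, 3]


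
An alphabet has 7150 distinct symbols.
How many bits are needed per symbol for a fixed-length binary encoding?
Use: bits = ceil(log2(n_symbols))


log2(7150) = 12.8037
Bracket: 2^12 = 4096 < 7150 <= 2^13 = 8192
So ceil(log2(7150)) = 13

bits = ceil(log2(7150)) = ceil(12.8037) = 13 bits


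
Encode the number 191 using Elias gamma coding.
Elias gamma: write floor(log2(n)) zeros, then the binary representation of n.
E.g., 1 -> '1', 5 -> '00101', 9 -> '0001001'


num_bits = floor(log2(191)) + 1 = 8
leading_zeros = num_bits - 1 = 7
binary(191) = 10111111

Elias gamma(191) = '0000000' + '10111111' = 000000010111111 (15 bits)


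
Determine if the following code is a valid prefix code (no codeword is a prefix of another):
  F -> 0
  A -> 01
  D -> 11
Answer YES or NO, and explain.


Checking each pair (does one codeword prefix another?):
  F='0' vs A='01': prefix -- VIOLATION

NO -- this is NOT a valid prefix code. F (0) is a prefix of A (01).


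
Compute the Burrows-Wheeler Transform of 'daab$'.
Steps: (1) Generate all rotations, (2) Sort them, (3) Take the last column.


Rotations (sorted):
  0: $daab -> last char: b
  1: aab$d -> last char: d
  2: ab$da -> last char: a
  3: b$daa -> last char: a
  4: daab$ -> last char: $


BWT = bdaa$


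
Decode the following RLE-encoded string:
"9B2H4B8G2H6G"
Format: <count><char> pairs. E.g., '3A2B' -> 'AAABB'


Expanding each <count><char> pair:
  9B -> 'BBBBBBBBB'
  2H -> 'HH'
  4B -> 'BBBB'
  8G -> 'GGGGGGGG'
  2H -> 'HH'
  6G -> 'GGGGGG'

Decoded = BBBBBBBBBHHBBBBGGGGGGGGHHGGGGGG


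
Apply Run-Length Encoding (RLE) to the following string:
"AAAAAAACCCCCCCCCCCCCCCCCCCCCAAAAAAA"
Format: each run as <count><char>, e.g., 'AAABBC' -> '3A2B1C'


Scanning runs left to right:
  i=0: run of 'A' x 7 -> '7A'
  i=7: run of 'C' x 21 -> '21C'
  i=28: run of 'A' x 7 -> '7A'

RLE = 7A21C7A


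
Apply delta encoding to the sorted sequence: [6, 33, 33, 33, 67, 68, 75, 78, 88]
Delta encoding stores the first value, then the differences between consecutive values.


First value: 6
Deltas:
  33 - 6 = 27
  33 - 33 = 0
  33 - 33 = 0
  67 - 33 = 34
  68 - 67 = 1
  75 - 68 = 7
  78 - 75 = 3
  88 - 78 = 10


Delta encoded: [6, 27, 0, 0, 34, 1, 7, 3, 10]


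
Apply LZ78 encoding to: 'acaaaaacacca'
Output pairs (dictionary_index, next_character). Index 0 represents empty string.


LZ78 encoding steps:
Dictionary: {0: ''}
Step 1: w='' (idx 0), next='a' -> output (0, 'a'), add 'a' as idx 1
Step 2: w='' (idx 0), next='c' -> output (0, 'c'), add 'c' as idx 2
Step 3: w='a' (idx 1), next='a' -> output (1, 'a'), add 'aa' as idx 3
Step 4: w='aa' (idx 3), next='a' -> output (3, 'a'), add 'aaa' as idx 4
Step 5: w='c' (idx 2), next='a' -> output (2, 'a'), add 'ca' as idx 5
Step 6: w='c' (idx 2), next='c' -> output (2, 'c'), add 'cc' as idx 6
Step 7: w='a' (idx 1), end of input -> output (1, '')


Encoded: [(0, 'a'), (0, 'c'), (1, 'a'), (3, 'a'), (2, 'a'), (2, 'c'), (1, '')]


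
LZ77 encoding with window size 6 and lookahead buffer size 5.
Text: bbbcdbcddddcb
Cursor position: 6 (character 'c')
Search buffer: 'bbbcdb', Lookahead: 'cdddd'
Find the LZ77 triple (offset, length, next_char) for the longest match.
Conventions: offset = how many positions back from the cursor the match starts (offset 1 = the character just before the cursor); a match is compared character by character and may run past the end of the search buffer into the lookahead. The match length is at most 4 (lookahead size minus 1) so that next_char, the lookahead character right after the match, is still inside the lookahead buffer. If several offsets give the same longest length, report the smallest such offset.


Try each offset into the search buffer:
  offset=1 (pos 5, char 'b'): match length 0
  offset=2 (pos 4, char 'd'): match length 0
  offset=3 (pos 3, char 'c'): match length 2
  offset=4 (pos 2, char 'b'): match length 0
  offset=5 (pos 1, char 'b'): match length 0
  offset=6 (pos 0, char 'b'): match length 0
Longest match has length 2 at offset 3.
next_char = character at position 6 + 2 = 8 -> 'd'

Best match: offset=3, length=2 (matching 'cd' starting at position 3)
LZ77 triple: (3, 2, 'd')


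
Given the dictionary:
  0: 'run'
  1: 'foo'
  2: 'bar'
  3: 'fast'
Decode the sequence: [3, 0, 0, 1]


Look up each index in the dictionary:
  3 -> 'fast'
  0 -> 'run'
  0 -> 'run'
  1 -> 'foo'

Decoded: "fast run run foo"


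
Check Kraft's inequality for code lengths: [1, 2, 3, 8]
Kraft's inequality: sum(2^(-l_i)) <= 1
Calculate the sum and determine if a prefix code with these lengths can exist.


Sum = 2^(-1) + 2^(-2) + 2^(-3) + 2^(-8)
    = 0.5 + 0.25 + 0.125 + 0.00390625
    = 225/256 = 0.87890625
Since 0.87890625 <= 1, Kraft's inequality IS satisfied.
A prefix code with these lengths CAN exist.

Kraft sum = 0.87890625. Satisfied.


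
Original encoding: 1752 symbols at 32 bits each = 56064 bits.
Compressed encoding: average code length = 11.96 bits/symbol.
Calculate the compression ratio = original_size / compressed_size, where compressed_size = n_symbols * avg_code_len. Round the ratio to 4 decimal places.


original_size = n_symbols * orig_bits = 1752 * 32 = 56064 bits
compressed_size = n_symbols * avg_code_len = 1752 * 11.96 = 20953.92 bits
ratio = original_size / compressed_size = 56064 / 20953.92 = 2.6756

Compression ratio = 2.6756


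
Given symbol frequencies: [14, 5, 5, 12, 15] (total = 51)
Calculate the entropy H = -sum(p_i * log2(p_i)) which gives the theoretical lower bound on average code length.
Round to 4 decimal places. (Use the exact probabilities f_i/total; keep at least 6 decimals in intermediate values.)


Per-symbol terms -p_i * log2(p_i) with p_i = f_i/51:
  p = 14/51 = 0.274510: log2(p) = -1.865070, -p*log2(p) = 0.511980
  p = 5/51 = 0.098039: log2(p) = -3.350497, -p*log2(p) = 0.328480
  p = 5/51 = 0.098039: log2(p) = -3.350497, -p*log2(p) = 0.328480
  p = 12/51 = 0.235294: log2(p) = -2.087463, -p*log2(p) = 0.491168
  p = 15/51 = 0.294118: log2(p) = -1.765535, -p*log2(p) = 0.519275
H = 0.511980 + 0.328480 + 0.328480 + 0.491168 + 0.519275 = 2.179383

H = 2.1794 bits/symbol


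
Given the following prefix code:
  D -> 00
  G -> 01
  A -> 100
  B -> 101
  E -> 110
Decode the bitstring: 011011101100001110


Decoding step by step:
Bits 01 -> G
Bits 101 -> B
Bits 110 -> E
Bits 110 -> E
Bits 00 -> D
Bits 01 -> G
Bits 110 -> E


Decoded message: GBEEDGE


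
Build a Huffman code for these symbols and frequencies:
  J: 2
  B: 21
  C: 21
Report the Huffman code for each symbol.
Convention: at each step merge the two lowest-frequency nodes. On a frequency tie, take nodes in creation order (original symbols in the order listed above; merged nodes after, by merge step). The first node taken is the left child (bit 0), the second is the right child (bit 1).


Huffman tree construction:
Step 1: Merge J(2) + B(21) = 23
Step 2: Merge C(21) + (J+B)(23) = 44
Read each symbol's code off the tree from the root (left child = 0, right child = 1).

Codes:
  J: 10 (length 2)
  B: 11 (length 2)
  C: 0 (length 1)
Average code length: 67/44 = 1.5227 bits/symbol


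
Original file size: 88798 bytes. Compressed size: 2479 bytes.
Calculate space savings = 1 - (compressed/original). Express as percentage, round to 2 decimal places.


ratio = compressed/original = 2479/88798 = 0.027917
savings = 1 - ratio = 1 - 0.027917 = 0.972083
as a percentage: 0.972083 * 100 = 97.21%

Space savings = 1 - 2479/88798 = 97.21%


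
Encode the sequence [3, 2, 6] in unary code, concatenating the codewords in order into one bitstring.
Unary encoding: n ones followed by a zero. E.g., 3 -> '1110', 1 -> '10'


Encode each number as n ones followed by a terminating 0:
  3 -> 1110 (4 bits)
  2 -> 110 (3 bits)
  6 -> 1111110 (7 bits)
Total length = 4 + 3 + 7 = 14 bits.

Unary([3, 2, 6]) = 11101101111110 (14 bits)


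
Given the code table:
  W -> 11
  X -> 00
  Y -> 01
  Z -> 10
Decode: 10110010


Decoding:
10 -> Z
11 -> W
00 -> X
10 -> Z


Result: ZWXZ


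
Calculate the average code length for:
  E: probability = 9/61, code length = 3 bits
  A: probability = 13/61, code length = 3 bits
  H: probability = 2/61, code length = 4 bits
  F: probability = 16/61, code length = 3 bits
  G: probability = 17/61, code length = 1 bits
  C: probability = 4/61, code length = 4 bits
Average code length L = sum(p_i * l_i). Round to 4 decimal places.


Weighted contributions p_i * l_i:
  E: (9/61) * 3 = 27/61
  A: (13/61) * 3 = 39/61
  H: (2/61) * 4 = 8/61
  F: (16/61) * 3 = 48/61
  G: (17/61) * 1 = 17/61
  C: (4/61) * 4 = 16/61
Sum = (27 + 39 + 8 + 48 + 17 + 16)/61 = 155/61

L = 155/61 = 2.5410 bits/symbol


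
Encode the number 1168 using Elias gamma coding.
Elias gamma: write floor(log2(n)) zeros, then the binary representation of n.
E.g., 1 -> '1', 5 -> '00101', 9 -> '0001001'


num_bits = floor(log2(1168)) + 1 = 11
leading_zeros = num_bits - 1 = 10
binary(1168) = 10010010000

Elias gamma(1168) = '0000000000' + '10010010000' = 000000000010010010000 (21 bits)


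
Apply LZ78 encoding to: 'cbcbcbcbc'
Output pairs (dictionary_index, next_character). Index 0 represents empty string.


LZ78 encoding steps:
Dictionary: {0: ''}
Step 1: w='' (idx 0), next='c' -> output (0, 'c'), add 'c' as idx 1
Step 2: w='' (idx 0), next='b' -> output (0, 'b'), add 'b' as idx 2
Step 3: w='c' (idx 1), next='b' -> output (1, 'b'), add 'cb' as idx 3
Step 4: w='cb' (idx 3), next='c' -> output (3, 'c'), add 'cbc' as idx 4
Step 5: w='b' (idx 2), next='c' -> output (2, 'c'), add 'bc' as idx 5


Encoded: [(0, 'c'), (0, 'b'), (1, 'b'), (3, 'c'), (2, 'c')]


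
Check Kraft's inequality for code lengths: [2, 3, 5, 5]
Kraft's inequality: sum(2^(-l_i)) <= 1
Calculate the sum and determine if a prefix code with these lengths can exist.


Sum = 2^(-2) + 2^(-3) + 2^(-5) + 2^(-5)
    = 0.25 + 0.125 + 0.03125 + 0.03125
    = 14/32 = 0.4375
Since 0.4375 <= 1, Kraft's inequality IS satisfied.
A prefix code with these lengths CAN exist.

Kraft sum = 0.4375. Satisfied.


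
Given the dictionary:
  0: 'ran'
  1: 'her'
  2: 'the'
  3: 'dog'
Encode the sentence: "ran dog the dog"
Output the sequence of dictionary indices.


Look up each word in the dictionary:
  'ran' -> 0
  'dog' -> 3
  'the' -> 2
  'dog' -> 3

Encoded: [0, 3, 2, 3]


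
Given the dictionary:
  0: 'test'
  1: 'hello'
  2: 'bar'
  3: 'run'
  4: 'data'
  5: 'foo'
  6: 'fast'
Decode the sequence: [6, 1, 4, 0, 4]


Look up each index in the dictionary:
  6 -> 'fast'
  1 -> 'hello'
  4 -> 'data'
  0 -> 'test'
  4 -> 'data'

Decoded: "fast hello data test data"


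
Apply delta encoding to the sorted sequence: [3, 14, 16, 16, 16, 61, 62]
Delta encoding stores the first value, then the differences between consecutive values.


First value: 3
Deltas:
  14 - 3 = 11
  16 - 14 = 2
  16 - 16 = 0
  16 - 16 = 0
  61 - 16 = 45
  62 - 61 = 1


Delta encoded: [3, 11, 2, 0, 0, 45, 1]


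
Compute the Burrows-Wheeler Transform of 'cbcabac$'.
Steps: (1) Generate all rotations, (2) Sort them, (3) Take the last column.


Rotations (sorted):
  0: $cbcabac -> last char: c
  1: abac$cbc -> last char: c
  2: ac$cbcab -> last char: b
  3: bac$cbca -> last char: a
  4: bcabac$c -> last char: c
  5: c$cbcaba -> last char: a
  6: cabac$cb -> last char: b
  7: cbcabac$ -> last char: $


BWT = ccbacab$


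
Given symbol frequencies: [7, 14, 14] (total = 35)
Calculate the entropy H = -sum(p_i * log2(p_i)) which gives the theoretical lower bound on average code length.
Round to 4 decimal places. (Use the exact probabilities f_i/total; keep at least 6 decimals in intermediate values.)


Per-symbol terms -p_i * log2(p_i) with p_i = f_i/35:
  p = 7/35 = 0.200000: log2(p) = -2.321928, -p*log2(p) = 0.464386
  p = 14/35 = 0.400000: log2(p) = -1.321928, -p*log2(p) = 0.528771
  p = 14/35 = 0.400000: log2(p) = -1.321928, -p*log2(p) = 0.528771
H = 0.464386 + 0.528771 + 0.528771 = 1.521928

H = 1.5219 bits/symbol


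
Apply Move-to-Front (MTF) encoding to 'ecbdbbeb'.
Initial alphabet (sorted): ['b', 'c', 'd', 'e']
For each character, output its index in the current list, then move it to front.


MTF encoding:
'e': index 3 in ['b', 'c', 'd', 'e'] -> ['e', 'b', 'c', 'd']
'c': index 2 in ['e', 'b', 'c', 'd'] -> ['c', 'e', 'b', 'd']
'b': index 2 in ['c', 'e', 'b', 'd'] -> ['b', 'c', 'e', 'd']
'd': index 3 in ['b', 'c', 'e', 'd'] -> ['d', 'b', 'c', 'e']
'b': index 1 in ['d', 'b', 'c', 'e'] -> ['b', 'd', 'c', 'e']
'b': index 0 in ['b', 'd', 'c', 'e'] -> ['b', 'd', 'c', 'e']
'e': index 3 in ['b', 'd', 'c', 'e'] -> ['e', 'b', 'd', 'c']
'b': index 1 in ['e', 'b', 'd', 'c'] -> ['b', 'e', 'd', 'c']


Output: [3, 2, 2, 3, 1, 0, 3, 1]


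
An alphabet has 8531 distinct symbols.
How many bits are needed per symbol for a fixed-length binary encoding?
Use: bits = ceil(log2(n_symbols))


log2(8531) = 13.0585
Bracket: 2^13 = 8192 < 8531 <= 2^14 = 16384
So ceil(log2(8531)) = 14

bits = ceil(log2(8531)) = ceil(13.0585) = 14 bits


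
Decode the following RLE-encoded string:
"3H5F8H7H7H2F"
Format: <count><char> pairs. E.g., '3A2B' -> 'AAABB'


Expanding each <count><char> pair:
  3H -> 'HHH'
  5F -> 'FFFFF'
  8H -> 'HHHHHHHH'
  7H -> 'HHHHHHH'
  7H -> 'HHHHHHH'
  2F -> 'FF'

Decoded = HHHFFFFFHHHHHHHHHHHHHHHHHHHHHHFF


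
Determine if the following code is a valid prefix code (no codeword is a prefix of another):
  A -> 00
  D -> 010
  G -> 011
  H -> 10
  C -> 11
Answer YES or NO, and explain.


Checking each pair (does one codeword prefix another?):
  A='00' vs D='010': no prefix
  A='00' vs G='011': no prefix
  A='00' vs H='10': no prefix
  A='00' vs C='11': no prefix
  D='010' vs A='00': no prefix
  D='010' vs G='011': no prefix
  D='010' vs H='10': no prefix
  D='010' vs C='11': no prefix
  G='011' vs A='00': no prefix
  G='011' vs D='010': no prefix
  G='011' vs H='10': no prefix
  G='011' vs C='11': no prefix
  H='10' vs A='00': no prefix
  H='10' vs D='010': no prefix
  H='10' vs G='011': no prefix
  H='10' vs C='11': no prefix
  C='11' vs A='00': no prefix
  C='11' vs D='010': no prefix
  C='11' vs G='011': no prefix
  C='11' vs H='10': no prefix
No violation found over all pairs.

YES -- this is a valid prefix code. No codeword is a prefix of any other codeword.


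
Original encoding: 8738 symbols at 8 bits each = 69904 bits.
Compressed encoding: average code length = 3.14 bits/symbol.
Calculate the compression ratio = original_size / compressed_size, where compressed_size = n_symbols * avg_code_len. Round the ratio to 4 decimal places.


original_size = n_symbols * orig_bits = 8738 * 8 = 69904 bits
compressed_size = n_symbols * avg_code_len = 8738 * 3.14 = 27437.32 bits
ratio = original_size / compressed_size = 69904 / 27437.32 = 2.5478

Compression ratio = 2.5478


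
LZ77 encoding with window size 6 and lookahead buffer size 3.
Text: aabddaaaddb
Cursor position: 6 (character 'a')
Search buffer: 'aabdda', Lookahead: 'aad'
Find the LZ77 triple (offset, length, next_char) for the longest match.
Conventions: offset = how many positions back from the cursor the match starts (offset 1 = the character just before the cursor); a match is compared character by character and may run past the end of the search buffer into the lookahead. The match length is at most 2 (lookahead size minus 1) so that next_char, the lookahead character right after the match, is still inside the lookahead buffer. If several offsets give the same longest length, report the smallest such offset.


Try each offset into the search buffer:
  offset=1 (pos 5, char 'a'): match length 2
  offset=2 (pos 4, char 'd'): match length 0
  offset=3 (pos 3, char 'd'): match length 0
  offset=4 (pos 2, char 'b'): match length 0
  offset=5 (pos 1, char 'a'): match length 1
  offset=6 (pos 0, char 'a'): match length 2
Longest match has length 2, found at offsets 1, 6; take the smallest, offset 1.
next_char = character at position 6 + 2 = 8 -> 'd'

Best match: offset=1, length=2 (matching 'aa' starting at position 5)
LZ77 triple: (1, 2, 'd')


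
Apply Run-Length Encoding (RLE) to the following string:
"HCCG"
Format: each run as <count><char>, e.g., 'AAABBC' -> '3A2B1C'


Scanning runs left to right:
  i=0: run of 'H' x 1 -> '1H'
  i=1: run of 'C' x 2 -> '2C'
  i=3: run of 'G' x 1 -> '1G'

RLE = 1H2C1G


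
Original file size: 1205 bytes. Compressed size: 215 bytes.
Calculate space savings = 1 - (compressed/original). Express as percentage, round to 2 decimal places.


ratio = compressed/original = 215/1205 = 0.178423
savings = 1 - ratio = 1 - 0.178423 = 0.821577
as a percentage: 0.821577 * 100 = 82.16%

Space savings = 1 - 215/1205 = 82.16%


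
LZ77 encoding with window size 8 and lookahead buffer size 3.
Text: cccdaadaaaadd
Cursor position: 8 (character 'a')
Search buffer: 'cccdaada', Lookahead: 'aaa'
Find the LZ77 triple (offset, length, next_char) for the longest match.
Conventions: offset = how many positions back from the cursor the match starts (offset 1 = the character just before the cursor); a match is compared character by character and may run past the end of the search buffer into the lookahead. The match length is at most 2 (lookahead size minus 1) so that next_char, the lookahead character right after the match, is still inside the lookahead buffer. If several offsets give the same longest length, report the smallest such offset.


Try each offset into the search buffer:
  offset=1 (pos 7, char 'a'): match length 2
  offset=2 (pos 6, char 'd'): match length 0
  offset=3 (pos 5, char 'a'): match length 1
  offset=4 (pos 4, char 'a'): match length 2
  offset=5 (pos 3, char 'd'): match length 0
  offset=6 (pos 2, char 'c'): match length 0
  offset=7 (pos 1, char 'c'): match length 0
  offset=8 (pos 0, char 'c'): match length 0
Longest match has length 2, found at offsets 1, 4; take the smallest, offset 1.
next_char = character at position 8 + 2 = 10 -> 'a'

Best match: offset=1, length=2 (matching 'aa' starting at position 7)
LZ77 triple: (1, 2, 'a')


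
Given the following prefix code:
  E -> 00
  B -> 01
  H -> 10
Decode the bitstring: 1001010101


Decoding step by step:
Bits 10 -> H
Bits 01 -> B
Bits 01 -> B
Bits 01 -> B
Bits 01 -> B


Decoded message: HBBBB


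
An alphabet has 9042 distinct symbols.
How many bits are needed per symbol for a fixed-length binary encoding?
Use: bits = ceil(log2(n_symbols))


log2(9042) = 13.1424
Bracket: 2^13 = 8192 < 9042 <= 2^14 = 16384
So ceil(log2(9042)) = 14

bits = ceil(log2(9042)) = ceil(13.1424) = 14 bits


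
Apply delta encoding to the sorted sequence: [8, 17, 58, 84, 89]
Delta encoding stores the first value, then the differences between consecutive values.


First value: 8
Deltas:
  17 - 8 = 9
  58 - 17 = 41
  84 - 58 = 26
  89 - 84 = 5


Delta encoded: [8, 9, 41, 26, 5]


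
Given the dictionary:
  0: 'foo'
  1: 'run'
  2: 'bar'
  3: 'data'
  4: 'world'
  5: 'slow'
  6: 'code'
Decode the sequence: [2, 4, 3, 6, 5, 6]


Look up each index in the dictionary:
  2 -> 'bar'
  4 -> 'world'
  3 -> 'data'
  6 -> 'code'
  5 -> 'slow'
  6 -> 'code'

Decoded: "bar world data code slow code"


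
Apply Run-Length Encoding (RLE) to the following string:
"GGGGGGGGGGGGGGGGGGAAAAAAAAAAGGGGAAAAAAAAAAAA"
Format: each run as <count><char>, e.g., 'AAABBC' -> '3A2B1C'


Scanning runs left to right:
  i=0: run of 'G' x 18 -> '18G'
  i=18: run of 'A' x 10 -> '10A'
  i=28: run of 'G' x 4 -> '4G'
  i=32: run of 'A' x 12 -> '12A'

RLE = 18G10A4G12A
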